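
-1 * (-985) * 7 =6895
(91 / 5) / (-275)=-91 / 1375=-0.07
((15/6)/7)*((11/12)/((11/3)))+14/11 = 839/616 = 1.36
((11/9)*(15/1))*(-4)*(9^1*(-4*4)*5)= 52800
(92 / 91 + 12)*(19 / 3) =22496 / 273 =82.40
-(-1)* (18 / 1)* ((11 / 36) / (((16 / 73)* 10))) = 2.51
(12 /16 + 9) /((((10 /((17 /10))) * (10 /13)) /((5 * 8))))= 8619 /100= 86.19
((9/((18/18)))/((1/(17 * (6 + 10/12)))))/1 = 2091/2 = 1045.50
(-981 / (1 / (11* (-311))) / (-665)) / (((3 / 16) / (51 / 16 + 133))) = -2437575393 / 665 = -3665526.91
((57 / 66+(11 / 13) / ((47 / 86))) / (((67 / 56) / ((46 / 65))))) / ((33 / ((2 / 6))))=13919416 / 965908515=0.01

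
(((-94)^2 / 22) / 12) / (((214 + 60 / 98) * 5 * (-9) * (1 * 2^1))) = -108241 / 62465040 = -0.00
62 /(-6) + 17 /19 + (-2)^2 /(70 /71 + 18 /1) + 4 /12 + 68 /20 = -175909 /32015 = -5.49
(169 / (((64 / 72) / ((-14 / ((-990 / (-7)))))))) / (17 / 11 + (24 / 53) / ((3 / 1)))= -438893 / 39560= -11.09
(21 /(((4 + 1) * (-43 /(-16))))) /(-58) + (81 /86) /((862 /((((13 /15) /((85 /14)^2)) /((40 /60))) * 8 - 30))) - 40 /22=-1.88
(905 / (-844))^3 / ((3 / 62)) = -22977746375 / 901817376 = -25.48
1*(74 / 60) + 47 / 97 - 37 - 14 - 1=-146321 / 2910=-50.28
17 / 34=1 / 2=0.50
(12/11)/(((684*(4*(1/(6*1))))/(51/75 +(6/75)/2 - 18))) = -216/5225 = -0.04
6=6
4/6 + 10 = 32/3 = 10.67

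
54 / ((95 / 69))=3726 / 95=39.22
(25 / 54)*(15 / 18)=125 / 324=0.39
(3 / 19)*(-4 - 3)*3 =-63 / 19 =-3.32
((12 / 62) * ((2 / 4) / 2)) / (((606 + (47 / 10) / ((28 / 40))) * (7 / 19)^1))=57 / 265918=0.00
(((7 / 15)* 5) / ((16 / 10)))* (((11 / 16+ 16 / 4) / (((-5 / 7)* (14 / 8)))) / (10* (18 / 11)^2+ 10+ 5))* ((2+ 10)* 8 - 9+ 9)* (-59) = 249865 / 337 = 741.44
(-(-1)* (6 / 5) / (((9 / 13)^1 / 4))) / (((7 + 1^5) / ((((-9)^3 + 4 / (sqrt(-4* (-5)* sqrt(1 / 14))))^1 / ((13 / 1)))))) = -243 / 5 + 2* 14^(1 / 4)* sqrt(5) / 75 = -48.48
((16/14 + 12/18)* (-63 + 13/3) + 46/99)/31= -73246/21483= -3.41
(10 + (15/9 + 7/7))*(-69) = -874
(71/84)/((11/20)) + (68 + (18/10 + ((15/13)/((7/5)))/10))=2144719/30030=71.42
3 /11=0.27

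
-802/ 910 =-401/ 455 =-0.88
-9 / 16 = -0.56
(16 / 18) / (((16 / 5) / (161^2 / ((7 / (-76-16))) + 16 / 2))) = -94630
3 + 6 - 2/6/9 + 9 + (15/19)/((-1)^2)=9620/513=18.75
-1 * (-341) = 341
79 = 79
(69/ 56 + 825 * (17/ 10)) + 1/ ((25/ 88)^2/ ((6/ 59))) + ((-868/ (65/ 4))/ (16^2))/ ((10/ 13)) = 11602994911/ 8260000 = 1404.72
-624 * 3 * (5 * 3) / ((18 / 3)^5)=-65 / 18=-3.61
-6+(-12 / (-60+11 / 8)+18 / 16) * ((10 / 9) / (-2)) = -75851 / 11256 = -6.74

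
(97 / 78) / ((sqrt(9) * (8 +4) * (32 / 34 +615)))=1649 / 29402568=0.00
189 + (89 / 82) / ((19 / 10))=147676 / 779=189.57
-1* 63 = -63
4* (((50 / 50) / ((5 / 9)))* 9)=324 / 5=64.80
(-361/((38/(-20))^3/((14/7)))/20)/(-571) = -100/10849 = -0.01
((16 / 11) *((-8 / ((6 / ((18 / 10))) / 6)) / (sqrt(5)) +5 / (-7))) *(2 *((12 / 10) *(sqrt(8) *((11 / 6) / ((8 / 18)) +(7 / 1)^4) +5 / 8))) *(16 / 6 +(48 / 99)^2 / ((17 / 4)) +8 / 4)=699344 *(5 +38482 *sqrt(2)) *(-504 *sqrt(5)-125) / 59395875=-802313.11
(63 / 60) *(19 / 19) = 21 / 20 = 1.05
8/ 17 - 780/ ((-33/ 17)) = 75228/ 187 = 402.29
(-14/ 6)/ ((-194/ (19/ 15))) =133/ 8730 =0.02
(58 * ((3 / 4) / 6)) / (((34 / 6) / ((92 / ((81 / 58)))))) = 38686 / 459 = 84.28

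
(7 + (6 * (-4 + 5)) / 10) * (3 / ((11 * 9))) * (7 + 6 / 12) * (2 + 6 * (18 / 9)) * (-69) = -1668.55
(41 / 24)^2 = 1681 / 576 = 2.92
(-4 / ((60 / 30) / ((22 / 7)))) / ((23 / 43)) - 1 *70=-81.75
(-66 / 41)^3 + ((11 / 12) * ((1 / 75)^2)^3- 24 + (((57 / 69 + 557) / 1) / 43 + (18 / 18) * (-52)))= -9782671318891828333441 / 145578314944335937500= -67.20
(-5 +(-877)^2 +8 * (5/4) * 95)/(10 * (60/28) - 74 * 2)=-2695259/443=-6084.11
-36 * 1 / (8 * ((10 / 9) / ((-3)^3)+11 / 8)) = -8748 / 2593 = -3.37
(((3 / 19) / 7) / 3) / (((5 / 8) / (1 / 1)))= 8 / 665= 0.01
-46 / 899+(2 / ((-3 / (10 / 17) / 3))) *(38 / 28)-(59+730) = -84584293 / 106981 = -790.65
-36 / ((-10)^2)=-9 / 25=-0.36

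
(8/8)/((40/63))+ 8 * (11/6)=1949/120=16.24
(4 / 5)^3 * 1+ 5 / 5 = 189 / 125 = 1.51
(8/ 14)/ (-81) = -4/ 567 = -0.01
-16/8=-2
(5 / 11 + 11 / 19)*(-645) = -139320 / 209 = -666.60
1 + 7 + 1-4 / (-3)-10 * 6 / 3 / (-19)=649 / 57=11.39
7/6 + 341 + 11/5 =10331/30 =344.37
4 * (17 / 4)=17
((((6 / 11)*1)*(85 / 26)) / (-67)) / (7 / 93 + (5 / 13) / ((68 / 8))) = -403155 / 1825549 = -0.22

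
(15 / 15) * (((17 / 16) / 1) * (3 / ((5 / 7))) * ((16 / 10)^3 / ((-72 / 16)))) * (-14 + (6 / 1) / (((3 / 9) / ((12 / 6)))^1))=-167552 / 1875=-89.36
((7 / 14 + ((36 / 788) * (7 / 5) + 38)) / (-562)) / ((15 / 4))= -75971 / 4151775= -0.02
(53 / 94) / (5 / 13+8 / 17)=11713 / 17766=0.66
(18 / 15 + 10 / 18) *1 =79 / 45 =1.76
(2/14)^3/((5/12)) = 12/1715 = 0.01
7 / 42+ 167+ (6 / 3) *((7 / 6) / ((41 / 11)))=13759 / 82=167.79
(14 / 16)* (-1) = -7 / 8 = -0.88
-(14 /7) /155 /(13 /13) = -2 /155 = -0.01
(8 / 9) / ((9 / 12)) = 32 / 27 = 1.19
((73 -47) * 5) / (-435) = -26 / 87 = -0.30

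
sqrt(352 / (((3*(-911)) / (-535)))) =4*sqrt(32167410) / 2733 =8.30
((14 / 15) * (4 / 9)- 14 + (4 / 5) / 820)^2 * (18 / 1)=282666278498 / 85100625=3321.55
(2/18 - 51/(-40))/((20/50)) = 499/144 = 3.47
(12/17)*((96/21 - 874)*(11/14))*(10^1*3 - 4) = -614328/49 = -12537.31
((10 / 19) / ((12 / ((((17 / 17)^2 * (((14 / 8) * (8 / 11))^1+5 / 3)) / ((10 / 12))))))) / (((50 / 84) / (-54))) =-73332 / 5225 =-14.03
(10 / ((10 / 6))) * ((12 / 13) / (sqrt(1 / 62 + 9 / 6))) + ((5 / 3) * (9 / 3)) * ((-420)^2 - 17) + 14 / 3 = 72 * sqrt(1457) / 611 + 2645759 / 3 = 881924.16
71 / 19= 3.74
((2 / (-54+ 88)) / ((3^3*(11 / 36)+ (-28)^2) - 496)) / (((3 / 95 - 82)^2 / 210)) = 505400 / 81435986567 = 0.00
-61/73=-0.84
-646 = -646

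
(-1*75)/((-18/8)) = 100/3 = 33.33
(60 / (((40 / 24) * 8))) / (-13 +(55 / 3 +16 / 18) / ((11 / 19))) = 891 / 4000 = 0.22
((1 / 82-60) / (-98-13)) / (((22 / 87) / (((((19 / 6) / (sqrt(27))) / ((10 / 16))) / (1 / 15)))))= 2710369 * sqrt(3) / 150183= 31.26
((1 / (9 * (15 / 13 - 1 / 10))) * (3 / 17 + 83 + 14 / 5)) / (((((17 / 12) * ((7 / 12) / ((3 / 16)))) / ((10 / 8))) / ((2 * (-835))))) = -169989300 / 39593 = -4293.42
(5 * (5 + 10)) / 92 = 75 / 92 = 0.82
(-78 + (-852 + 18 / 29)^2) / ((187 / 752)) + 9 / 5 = 2291836102923 / 786335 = 2914579.79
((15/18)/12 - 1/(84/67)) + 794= 399809/504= 793.27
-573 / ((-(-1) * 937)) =-573 / 937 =-0.61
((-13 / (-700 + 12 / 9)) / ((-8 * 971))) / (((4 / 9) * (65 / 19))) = -513 / 325634560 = -0.00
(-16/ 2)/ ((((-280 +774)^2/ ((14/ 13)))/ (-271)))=7588/ 793117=0.01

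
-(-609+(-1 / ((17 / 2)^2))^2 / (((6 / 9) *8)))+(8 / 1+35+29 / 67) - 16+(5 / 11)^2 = 431071567635 / 677104747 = 636.64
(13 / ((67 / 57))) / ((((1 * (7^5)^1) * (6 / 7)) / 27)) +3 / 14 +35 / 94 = 9184109 / 15121498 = 0.61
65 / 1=65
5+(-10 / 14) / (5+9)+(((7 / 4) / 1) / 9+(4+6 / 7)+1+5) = 28225 / 1764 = 16.00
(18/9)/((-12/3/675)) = -337.50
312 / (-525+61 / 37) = -2886 / 4841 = -0.60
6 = 6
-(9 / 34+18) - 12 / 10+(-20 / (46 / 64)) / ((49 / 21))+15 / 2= -326937 / 13685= -23.89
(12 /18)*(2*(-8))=-32 /3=-10.67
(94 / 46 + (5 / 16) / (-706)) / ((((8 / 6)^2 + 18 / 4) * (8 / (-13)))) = -62103249 / 117433216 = -0.53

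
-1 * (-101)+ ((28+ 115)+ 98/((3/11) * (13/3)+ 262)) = 707458/2895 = 244.37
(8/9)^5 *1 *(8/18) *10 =1310720/531441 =2.47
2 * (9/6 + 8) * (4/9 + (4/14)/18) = 551/63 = 8.75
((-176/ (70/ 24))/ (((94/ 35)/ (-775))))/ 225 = 10912/ 141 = 77.39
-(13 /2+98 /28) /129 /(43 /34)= -340 /5547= -0.06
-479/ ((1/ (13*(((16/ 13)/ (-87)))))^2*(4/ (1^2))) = -30656/ 7569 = -4.05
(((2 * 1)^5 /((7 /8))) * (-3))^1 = -768 /7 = -109.71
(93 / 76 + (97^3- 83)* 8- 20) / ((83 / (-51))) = -28297517943 / 6308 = -4485973.04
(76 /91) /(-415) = -76 /37765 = -0.00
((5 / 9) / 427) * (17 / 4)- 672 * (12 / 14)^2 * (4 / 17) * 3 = -91071067 / 261324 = -348.50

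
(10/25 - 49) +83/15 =-646/15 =-43.07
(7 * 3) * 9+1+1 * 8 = 198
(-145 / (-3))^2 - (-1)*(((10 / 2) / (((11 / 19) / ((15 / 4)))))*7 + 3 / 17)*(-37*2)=-48649081 / 3366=-14453.08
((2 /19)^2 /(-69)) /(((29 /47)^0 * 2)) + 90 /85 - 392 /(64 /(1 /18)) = 14603345 /20325744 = 0.72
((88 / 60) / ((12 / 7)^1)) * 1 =77 / 90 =0.86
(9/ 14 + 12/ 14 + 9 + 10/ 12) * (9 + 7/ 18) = 2873/ 27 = 106.41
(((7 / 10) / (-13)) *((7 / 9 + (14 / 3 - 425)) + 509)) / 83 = -1127 / 19422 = -0.06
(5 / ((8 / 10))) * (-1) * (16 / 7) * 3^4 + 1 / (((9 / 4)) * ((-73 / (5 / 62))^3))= -1689706154173475 / 1460239886322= -1157.14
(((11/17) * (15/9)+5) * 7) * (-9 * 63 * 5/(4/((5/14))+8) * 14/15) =-797475/136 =-5863.79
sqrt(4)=2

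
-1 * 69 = -69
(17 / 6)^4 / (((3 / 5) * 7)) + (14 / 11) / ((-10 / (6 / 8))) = 22825391 / 1496880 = 15.25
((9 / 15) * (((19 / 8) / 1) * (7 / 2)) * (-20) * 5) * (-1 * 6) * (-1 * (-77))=460845 / 2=230422.50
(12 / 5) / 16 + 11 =11.15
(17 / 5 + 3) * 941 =30112 / 5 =6022.40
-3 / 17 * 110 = -330 / 17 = -19.41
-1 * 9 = -9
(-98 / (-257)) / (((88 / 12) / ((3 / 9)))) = 49 / 2827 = 0.02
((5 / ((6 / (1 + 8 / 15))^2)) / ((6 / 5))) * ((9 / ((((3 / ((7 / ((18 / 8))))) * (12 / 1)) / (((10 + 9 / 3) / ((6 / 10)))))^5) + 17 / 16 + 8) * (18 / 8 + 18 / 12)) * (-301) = -259278021140866927675 / 3904305912313344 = -66408.22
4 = 4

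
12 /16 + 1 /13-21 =-1049 /52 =-20.17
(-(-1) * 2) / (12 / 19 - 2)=-19 / 13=-1.46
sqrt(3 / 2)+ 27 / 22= 2.45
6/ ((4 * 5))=3/ 10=0.30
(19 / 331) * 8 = 152 / 331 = 0.46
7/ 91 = 1/ 13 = 0.08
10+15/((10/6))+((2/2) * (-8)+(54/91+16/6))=3893/273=14.26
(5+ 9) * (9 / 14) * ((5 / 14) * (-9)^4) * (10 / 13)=1476225 / 91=16222.25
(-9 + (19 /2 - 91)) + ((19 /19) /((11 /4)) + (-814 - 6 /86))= -855379 /946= -904.21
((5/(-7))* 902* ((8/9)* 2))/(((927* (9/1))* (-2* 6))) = 18040/1576827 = 0.01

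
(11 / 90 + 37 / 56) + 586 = 586.78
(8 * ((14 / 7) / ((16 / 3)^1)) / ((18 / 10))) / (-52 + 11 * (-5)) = -5 / 321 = -0.02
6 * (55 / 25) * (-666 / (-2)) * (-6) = -131868 / 5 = -26373.60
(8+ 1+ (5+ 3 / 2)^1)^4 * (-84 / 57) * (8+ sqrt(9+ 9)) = -1041373.03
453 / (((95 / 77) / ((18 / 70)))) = 44847 / 475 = 94.41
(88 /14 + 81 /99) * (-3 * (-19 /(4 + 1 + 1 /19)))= 197467 /2464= 80.14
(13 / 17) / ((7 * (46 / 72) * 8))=117 / 5474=0.02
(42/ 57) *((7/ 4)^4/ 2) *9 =31.10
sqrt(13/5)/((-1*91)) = -sqrt(65)/455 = -0.02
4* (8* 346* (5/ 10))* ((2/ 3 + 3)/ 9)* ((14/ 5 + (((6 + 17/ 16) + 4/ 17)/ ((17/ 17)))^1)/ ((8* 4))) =26133899/ 36720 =711.71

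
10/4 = 5/2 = 2.50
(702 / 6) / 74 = 117 / 74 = 1.58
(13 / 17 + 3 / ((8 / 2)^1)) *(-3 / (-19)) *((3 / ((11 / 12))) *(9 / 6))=1.17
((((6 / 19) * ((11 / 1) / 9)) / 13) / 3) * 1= 22 / 2223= 0.01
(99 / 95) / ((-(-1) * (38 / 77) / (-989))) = -7539147 / 3610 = -2088.41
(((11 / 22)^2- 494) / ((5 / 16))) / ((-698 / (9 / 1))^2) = -31995 / 121801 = -0.26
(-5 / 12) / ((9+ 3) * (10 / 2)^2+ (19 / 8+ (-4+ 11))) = -0.00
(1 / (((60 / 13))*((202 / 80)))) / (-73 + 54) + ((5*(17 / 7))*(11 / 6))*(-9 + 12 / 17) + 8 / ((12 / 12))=-14237425 / 80598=-176.65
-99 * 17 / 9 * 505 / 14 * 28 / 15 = -37774 / 3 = -12591.33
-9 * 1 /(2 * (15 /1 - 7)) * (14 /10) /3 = -21 /80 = -0.26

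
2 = 2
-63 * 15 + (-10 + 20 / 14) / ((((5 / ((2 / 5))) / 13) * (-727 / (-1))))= -24045837 / 25445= -945.01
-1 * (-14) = 14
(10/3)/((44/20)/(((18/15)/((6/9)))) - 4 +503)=15/2251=0.01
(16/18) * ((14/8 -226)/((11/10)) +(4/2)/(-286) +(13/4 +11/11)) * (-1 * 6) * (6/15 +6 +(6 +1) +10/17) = 181018116/12155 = 14892.48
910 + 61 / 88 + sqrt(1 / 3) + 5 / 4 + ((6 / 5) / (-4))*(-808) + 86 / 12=sqrt(3) / 3 + 1533193 / 1320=1162.09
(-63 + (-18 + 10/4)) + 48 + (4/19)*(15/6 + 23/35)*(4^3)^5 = 713674986.35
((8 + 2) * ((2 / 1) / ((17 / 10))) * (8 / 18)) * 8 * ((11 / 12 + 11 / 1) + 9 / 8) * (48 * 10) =40064000 / 153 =261856.21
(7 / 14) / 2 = 1 / 4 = 0.25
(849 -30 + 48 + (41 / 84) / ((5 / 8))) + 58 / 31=2830717 / 3255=869.65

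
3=3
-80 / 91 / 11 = -80 / 1001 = -0.08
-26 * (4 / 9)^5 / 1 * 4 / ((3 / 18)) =-212992 / 19683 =-10.82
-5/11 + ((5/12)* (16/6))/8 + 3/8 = 47/792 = 0.06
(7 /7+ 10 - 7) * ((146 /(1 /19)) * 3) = 33288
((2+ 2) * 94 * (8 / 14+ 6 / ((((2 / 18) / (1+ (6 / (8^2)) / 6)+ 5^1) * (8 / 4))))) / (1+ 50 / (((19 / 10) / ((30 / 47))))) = 1162764584 / 47504177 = 24.48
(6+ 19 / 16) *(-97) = -11155 / 16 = -697.19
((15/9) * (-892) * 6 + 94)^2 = 77898276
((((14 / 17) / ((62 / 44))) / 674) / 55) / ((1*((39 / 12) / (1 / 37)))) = 0.00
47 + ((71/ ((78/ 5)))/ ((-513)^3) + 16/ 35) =17491068079501/ 368565552810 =47.46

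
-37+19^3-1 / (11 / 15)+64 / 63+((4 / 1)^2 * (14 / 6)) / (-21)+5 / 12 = 6820.29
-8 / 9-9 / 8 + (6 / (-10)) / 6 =-761 / 360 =-2.11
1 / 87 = 0.01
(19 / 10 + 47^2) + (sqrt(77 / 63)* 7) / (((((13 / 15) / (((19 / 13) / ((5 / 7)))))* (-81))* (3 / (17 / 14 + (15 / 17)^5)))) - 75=21359 / 10 - 4624252927* sqrt(11) / 116618534838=2135.77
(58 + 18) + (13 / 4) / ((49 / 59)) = 15663 / 196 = 79.91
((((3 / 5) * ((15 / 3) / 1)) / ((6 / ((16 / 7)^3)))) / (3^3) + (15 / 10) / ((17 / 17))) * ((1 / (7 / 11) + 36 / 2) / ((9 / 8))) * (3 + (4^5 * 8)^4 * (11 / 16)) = 7727156091037960032364 / 83349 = 92708443905001380.13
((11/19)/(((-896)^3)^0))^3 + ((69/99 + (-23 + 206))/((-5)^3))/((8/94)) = -966131813/56586750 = -17.07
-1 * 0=0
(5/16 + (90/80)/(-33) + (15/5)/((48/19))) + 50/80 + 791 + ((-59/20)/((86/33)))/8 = 120020823/151360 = 792.95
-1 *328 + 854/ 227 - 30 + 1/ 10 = -803893/ 2270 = -354.14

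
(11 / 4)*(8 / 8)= 11 / 4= 2.75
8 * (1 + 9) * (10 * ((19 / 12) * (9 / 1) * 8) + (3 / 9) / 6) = 820840 / 9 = 91204.44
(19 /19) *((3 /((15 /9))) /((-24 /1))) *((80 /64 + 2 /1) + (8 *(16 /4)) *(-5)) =1881 /160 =11.76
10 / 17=0.59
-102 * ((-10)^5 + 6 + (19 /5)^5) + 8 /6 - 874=94853394956 /9375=10117695.46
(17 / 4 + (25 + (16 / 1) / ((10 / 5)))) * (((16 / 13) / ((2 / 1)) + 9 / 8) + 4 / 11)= 358643 / 4576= 78.37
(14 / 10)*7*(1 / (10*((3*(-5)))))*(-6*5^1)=49 / 25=1.96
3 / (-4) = -3 / 4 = -0.75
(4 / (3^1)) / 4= 1 / 3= 0.33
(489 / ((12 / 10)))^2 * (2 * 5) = 1660562.50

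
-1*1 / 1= -1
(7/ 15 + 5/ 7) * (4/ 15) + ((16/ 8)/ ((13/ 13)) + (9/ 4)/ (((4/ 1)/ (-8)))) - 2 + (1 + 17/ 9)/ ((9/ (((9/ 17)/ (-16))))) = -299573/ 71400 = -4.20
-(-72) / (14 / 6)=30.86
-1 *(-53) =53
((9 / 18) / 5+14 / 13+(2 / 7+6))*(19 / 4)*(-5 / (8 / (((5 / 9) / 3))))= -645145 / 157248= -4.10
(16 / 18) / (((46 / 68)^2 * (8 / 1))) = 1156 / 4761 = 0.24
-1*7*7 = -49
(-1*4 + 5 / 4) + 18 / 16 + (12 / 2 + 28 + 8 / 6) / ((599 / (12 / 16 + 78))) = 14473 / 4792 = 3.02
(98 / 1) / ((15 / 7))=686 / 15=45.73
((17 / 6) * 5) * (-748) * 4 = -127160 / 3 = -42386.67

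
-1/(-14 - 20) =1/34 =0.03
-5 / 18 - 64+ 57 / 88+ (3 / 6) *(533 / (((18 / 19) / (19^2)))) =101487.68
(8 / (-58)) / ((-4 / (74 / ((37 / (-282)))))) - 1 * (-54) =1002 / 29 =34.55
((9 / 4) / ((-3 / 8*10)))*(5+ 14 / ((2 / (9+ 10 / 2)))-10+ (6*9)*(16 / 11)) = -5661 / 55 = -102.93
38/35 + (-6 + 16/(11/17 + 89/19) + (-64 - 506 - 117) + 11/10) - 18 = -6077051/8610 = -705.81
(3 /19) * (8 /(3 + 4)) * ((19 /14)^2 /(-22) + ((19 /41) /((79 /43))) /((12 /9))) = 232563 /12220747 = 0.02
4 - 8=-4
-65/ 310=-13/ 62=-0.21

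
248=248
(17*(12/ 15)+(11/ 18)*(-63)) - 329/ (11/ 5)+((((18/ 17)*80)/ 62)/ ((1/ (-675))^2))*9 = 324759387397/ 57970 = 5602197.47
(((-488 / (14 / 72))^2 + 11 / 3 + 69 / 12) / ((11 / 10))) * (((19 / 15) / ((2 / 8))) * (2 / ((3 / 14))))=562950395800 / 2079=270779411.16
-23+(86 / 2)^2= 1826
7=7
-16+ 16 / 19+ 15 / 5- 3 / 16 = -3753 / 304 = -12.35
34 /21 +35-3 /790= 607447 /16590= 36.62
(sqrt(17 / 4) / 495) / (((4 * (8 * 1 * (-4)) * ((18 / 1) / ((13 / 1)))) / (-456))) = 247 * sqrt(17) / 95040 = 0.01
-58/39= -1.49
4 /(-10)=-0.40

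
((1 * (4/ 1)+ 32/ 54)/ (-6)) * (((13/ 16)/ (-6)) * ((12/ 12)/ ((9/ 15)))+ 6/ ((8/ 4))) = -24769/ 11664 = -2.12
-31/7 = -4.43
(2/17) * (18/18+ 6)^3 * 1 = 686/17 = 40.35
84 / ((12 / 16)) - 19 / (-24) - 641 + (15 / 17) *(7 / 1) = -522.03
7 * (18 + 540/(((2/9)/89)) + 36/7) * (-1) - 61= -1514113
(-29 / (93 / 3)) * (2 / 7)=-58 / 217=-0.27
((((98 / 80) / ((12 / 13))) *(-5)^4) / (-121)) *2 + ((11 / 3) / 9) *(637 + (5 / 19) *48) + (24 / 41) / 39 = 132853213393 / 529358544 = 250.97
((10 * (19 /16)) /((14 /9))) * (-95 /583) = -81225 /65296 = -1.24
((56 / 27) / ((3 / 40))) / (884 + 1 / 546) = 81536 / 2606391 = 0.03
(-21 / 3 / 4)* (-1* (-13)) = -91 / 4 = -22.75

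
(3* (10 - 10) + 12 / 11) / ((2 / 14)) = 84 / 11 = 7.64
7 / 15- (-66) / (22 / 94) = 4237 / 15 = 282.47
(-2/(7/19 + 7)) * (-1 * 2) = 19/35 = 0.54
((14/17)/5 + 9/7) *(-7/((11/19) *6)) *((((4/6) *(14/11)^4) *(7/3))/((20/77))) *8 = -61730900896/168005475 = -367.43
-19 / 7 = -2.71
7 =7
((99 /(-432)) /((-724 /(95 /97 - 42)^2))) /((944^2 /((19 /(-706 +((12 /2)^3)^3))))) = 13078973 /11605866405331107840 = 0.00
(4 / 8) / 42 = 1 / 84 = 0.01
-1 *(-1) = 1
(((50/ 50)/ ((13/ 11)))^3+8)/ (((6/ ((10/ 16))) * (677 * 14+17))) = 18907/ 200260944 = 0.00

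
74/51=1.45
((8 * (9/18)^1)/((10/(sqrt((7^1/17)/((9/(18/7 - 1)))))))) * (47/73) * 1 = 94 * sqrt(187)/18615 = 0.07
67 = 67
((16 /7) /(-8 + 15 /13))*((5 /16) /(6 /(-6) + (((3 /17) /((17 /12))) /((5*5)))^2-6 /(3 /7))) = 3393040625 /487814033217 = 0.01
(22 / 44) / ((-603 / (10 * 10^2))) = -500 / 603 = -0.83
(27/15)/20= 9/100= 0.09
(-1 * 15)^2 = 225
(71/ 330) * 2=71/ 165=0.43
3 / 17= 0.18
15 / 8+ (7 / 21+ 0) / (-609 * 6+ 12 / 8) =328709 / 175320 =1.87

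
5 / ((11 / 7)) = 35 / 11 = 3.18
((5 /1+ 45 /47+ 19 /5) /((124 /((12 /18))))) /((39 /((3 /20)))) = 0.00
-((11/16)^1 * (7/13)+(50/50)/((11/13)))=-3551/2288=-1.55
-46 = -46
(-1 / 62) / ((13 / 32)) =-16 / 403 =-0.04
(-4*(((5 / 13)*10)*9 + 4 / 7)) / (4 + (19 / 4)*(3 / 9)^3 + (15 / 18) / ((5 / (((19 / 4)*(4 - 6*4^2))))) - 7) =1383264 / 743561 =1.86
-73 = -73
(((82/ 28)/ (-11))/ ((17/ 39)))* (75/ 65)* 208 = -191880/ 1309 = -146.59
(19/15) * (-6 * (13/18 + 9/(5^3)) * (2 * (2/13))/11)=-135812/804375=-0.17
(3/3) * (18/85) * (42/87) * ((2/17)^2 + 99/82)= 3646314/29207785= 0.12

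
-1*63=-63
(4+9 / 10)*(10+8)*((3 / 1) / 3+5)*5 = 2646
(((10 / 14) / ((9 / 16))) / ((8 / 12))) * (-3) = -40 / 7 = -5.71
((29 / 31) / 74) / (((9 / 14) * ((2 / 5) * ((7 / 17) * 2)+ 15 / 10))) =0.01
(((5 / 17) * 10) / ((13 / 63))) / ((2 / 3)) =4725 / 221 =21.38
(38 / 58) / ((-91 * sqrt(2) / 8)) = -76 * sqrt(2) / 2639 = -0.04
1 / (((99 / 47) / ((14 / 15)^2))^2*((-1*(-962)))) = 42430472 / 238660475625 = 0.00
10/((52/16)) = 40/13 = 3.08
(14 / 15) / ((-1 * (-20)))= 7 / 150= 0.05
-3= -3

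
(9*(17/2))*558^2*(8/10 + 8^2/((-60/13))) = -1556197272/5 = -311239454.40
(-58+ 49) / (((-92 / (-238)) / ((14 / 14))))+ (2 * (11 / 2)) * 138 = 68757 / 46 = 1494.72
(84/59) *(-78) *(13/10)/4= -10647/295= -36.09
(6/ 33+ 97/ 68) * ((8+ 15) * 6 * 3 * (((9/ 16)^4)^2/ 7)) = 10719537510141/ 11244224380928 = 0.95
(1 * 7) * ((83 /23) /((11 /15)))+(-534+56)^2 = 57815167 /253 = 228518.45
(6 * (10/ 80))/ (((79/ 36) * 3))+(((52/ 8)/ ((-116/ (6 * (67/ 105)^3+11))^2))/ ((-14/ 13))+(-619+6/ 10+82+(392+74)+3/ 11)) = -3416697661115567989661/ 48751397678907000000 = -70.08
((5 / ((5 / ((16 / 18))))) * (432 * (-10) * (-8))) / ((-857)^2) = 30720 / 734449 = 0.04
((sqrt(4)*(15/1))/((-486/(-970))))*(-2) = -119.75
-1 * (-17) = 17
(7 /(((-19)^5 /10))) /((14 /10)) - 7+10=7428247 /2476099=3.00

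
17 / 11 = 1.55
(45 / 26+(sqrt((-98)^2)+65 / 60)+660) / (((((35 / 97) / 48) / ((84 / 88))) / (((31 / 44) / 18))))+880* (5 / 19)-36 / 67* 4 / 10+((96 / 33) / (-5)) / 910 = 16874220918539 / 4205100900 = 4012.80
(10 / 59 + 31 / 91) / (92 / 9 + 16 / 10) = 123255 / 2856308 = 0.04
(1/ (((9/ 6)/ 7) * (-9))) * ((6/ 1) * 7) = -196/ 9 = -21.78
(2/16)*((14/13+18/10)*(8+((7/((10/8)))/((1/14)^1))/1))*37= 373626/325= 1149.62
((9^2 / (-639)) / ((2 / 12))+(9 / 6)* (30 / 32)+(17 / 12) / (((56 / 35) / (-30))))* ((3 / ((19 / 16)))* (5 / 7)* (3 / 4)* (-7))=2649735 / 10792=245.53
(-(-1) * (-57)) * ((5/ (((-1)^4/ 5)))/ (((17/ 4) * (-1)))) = 5700/ 17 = 335.29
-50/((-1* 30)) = 5/3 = 1.67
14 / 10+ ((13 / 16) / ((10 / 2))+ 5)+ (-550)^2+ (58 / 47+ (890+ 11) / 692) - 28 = 302481.10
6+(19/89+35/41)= 25788/3649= 7.07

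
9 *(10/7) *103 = 1324.29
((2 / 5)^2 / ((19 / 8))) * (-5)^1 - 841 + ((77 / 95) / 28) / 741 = -236903617 / 281580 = -841.34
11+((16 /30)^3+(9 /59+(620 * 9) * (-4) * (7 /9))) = -3454559042 /199125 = -17348.70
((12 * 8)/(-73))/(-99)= 32/2409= 0.01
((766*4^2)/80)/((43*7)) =766/1505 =0.51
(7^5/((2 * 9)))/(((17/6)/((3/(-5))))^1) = -16807/85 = -197.73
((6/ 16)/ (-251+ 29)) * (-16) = 1/ 37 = 0.03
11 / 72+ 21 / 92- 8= -12617 / 1656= -7.62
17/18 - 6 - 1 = -109/18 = -6.06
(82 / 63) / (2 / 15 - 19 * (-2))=205 / 6006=0.03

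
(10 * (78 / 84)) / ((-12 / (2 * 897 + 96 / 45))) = -175123 / 126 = -1389.87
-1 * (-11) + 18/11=139/11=12.64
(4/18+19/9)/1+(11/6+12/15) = 149/30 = 4.97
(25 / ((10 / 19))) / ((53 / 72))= 3420 / 53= 64.53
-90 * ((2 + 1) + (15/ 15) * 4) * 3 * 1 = -1890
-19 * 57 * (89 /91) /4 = -96387 /364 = -264.80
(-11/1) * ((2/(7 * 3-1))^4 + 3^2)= -990011/10000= -99.00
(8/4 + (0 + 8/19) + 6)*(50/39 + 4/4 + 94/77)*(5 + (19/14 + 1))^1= 86676560/399399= 217.02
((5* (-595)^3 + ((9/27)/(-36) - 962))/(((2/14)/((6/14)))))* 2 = -113748336397/18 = -6319352022.06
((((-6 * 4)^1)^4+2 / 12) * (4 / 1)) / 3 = 3981314 / 9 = 442368.22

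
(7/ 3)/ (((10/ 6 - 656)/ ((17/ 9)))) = -119/ 17667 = -0.01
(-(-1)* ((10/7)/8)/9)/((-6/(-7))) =5/216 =0.02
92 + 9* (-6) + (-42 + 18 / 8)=-7 / 4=-1.75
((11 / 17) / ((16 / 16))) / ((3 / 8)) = 88 / 51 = 1.73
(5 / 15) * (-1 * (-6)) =2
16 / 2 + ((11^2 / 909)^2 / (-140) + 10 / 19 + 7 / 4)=5646528239 / 549476865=10.28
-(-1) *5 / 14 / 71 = 5 / 994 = 0.01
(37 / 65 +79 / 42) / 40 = 6689 / 109200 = 0.06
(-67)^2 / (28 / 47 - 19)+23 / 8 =-1667969 / 6920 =-241.04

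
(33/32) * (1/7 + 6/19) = 2013/4256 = 0.47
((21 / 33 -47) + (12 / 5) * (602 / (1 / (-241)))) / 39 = -6384458 / 715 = -8929.31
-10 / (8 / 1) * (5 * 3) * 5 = -375 / 4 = -93.75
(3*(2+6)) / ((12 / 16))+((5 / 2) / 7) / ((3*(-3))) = 4027 / 126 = 31.96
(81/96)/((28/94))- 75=-32331/448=-72.17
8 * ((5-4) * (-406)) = -3248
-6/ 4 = -3/ 2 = -1.50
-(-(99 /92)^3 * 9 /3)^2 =-8473321344609 /606355001344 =-13.97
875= 875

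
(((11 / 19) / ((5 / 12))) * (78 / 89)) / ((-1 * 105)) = -3432 / 295925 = -0.01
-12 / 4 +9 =6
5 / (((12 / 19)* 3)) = 2.64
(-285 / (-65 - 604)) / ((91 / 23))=2185 / 20293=0.11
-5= -5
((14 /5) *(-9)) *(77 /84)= -231 /10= -23.10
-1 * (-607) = 607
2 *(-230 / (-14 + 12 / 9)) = 690 / 19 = 36.32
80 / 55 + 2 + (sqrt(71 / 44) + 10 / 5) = sqrt(781) / 22 + 60 / 11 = 6.72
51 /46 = 1.11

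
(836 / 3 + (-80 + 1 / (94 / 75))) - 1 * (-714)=257597 / 282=913.46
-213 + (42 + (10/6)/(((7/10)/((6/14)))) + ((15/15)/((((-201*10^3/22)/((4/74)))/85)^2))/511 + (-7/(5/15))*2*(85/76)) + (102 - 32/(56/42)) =-1305800718318782873/9397408650367500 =-138.95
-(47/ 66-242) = 15925/ 66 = 241.29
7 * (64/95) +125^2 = 1484823/95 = 15629.72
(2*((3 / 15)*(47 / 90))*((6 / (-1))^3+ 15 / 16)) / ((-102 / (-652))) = -8787167 / 30600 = -287.16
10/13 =0.77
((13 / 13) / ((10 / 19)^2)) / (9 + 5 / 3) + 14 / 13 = 58879 / 41600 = 1.42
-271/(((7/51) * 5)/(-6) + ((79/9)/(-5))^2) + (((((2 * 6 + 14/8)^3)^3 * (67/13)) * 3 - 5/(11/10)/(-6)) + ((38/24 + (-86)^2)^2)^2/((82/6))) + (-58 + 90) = 1860232439690805057800758532225/8478759850868736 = 219399118787425.63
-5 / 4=-1.25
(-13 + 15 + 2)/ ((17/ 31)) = 124/ 17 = 7.29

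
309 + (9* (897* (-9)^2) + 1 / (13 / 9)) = 8504895 / 13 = 654222.69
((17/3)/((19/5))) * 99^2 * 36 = 9997020/19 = 526158.95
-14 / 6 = -2.33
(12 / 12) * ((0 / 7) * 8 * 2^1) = 0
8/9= 0.89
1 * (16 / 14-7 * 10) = -482 / 7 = -68.86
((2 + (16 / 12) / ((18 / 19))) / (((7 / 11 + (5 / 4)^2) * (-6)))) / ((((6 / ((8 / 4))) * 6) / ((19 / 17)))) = -76912 / 4796091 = -0.02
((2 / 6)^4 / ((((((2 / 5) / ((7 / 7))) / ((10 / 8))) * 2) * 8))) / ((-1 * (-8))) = 25 / 82944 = 0.00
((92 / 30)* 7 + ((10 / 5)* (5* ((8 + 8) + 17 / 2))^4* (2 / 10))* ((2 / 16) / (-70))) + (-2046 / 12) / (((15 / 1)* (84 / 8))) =-6484579237 / 40320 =-160827.86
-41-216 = -257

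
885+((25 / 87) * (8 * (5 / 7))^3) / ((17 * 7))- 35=850.45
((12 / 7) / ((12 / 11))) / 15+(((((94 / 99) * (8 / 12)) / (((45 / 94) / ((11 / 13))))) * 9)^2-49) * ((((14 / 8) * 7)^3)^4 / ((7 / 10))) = 6183412947079023247198392011 / 7234394259456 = 854724352214665.35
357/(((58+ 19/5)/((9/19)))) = 5355/1957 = 2.74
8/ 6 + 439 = 1321/ 3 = 440.33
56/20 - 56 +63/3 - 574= -3031/5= -606.20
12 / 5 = 2.40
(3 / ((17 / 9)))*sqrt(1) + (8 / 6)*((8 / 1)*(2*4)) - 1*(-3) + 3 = 4739 / 51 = 92.92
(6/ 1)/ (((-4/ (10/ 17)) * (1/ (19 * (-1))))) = 285/ 17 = 16.76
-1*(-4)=4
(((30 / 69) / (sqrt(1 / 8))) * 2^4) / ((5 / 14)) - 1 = 54.09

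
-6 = -6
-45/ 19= -2.37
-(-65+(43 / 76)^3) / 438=28453933 / 192271488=0.15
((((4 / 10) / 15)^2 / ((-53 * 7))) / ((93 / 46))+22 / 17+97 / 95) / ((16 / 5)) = 145132497193 / 200600442000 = 0.72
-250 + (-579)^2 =334991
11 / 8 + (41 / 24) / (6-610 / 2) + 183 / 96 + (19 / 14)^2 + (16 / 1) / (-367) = 2619002419 / 516184032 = 5.07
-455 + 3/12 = -1819/4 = -454.75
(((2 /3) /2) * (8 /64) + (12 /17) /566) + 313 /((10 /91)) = 1644405331 /577320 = 2848.34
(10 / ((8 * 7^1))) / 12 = 5 / 336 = 0.01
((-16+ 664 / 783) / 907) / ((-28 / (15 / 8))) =7415 / 6628356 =0.00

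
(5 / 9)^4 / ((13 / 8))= 0.06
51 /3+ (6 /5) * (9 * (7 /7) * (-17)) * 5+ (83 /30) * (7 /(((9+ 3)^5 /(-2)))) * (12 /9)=-2522223941 /2799360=-901.00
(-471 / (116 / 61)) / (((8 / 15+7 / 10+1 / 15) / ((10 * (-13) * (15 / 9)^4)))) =149640625 / 783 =191111.91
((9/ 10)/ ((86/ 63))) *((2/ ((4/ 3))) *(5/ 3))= 567/ 344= 1.65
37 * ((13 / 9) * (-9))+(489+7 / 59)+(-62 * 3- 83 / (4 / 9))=-86053 / 236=-364.63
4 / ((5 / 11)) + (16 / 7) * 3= 548 / 35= 15.66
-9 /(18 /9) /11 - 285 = -6279 /22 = -285.41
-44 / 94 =-22 / 47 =-0.47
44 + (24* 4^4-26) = 6162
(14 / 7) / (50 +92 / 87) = 87 / 2221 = 0.04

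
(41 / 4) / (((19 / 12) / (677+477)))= 141942 / 19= 7470.63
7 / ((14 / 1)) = 1 / 2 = 0.50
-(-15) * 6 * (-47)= -4230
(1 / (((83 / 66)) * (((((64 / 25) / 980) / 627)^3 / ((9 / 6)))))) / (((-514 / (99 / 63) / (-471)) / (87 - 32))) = 228262378317592366494140625 / 174743552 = 1306270678975281253.83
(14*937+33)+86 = 13237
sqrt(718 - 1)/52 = sqrt(717)/52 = 0.51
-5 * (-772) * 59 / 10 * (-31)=-705994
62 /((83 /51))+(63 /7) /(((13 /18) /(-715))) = -736368 /83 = -8871.90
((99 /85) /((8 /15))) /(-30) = -0.07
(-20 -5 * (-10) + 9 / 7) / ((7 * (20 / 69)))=15111 / 980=15.42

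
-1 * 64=-64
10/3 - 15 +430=1255/3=418.33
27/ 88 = 0.31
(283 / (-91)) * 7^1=-283 / 13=-21.77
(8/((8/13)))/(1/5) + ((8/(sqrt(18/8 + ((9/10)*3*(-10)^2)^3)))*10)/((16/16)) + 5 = 160*sqrt(8748001)/26244003 + 70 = 70.02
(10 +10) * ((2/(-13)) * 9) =-360/13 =-27.69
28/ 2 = 14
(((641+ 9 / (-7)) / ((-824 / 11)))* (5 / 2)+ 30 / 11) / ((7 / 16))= -42.57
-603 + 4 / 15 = -9041 / 15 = -602.73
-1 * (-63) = 63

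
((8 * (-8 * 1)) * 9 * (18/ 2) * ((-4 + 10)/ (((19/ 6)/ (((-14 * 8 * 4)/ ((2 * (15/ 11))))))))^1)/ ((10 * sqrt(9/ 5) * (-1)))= -120261.63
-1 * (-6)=6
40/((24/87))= 145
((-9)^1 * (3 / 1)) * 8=-216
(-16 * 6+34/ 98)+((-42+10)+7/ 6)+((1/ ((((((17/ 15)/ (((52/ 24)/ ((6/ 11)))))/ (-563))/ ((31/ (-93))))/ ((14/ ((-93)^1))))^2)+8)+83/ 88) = 8456789361863317/ 873026669592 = 9686.75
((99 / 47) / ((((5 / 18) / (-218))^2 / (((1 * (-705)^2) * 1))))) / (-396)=-1628314812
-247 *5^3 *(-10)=308750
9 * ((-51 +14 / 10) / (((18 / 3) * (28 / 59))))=-5487 / 35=-156.77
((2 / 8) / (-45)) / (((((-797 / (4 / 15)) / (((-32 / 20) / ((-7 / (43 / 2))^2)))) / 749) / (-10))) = 791372 / 3765825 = 0.21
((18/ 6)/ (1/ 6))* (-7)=-126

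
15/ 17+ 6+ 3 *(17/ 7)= 14.17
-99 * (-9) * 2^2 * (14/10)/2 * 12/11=13608/5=2721.60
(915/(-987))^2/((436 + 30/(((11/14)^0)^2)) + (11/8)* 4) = 0.00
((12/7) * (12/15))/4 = 12/35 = 0.34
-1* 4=-4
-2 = -2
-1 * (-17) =17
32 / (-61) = -32 / 61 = -0.52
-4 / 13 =-0.31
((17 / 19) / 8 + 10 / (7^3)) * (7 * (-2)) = -7351 / 3724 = -1.97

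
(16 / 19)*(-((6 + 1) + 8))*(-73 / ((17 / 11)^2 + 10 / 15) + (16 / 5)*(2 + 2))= 2952912 / 21071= 140.14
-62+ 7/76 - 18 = -79.91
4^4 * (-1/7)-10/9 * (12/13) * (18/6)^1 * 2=-3888/91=-42.73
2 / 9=0.22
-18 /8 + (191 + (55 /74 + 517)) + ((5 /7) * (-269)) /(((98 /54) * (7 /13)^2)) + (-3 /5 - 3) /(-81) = 38212042487 /111934620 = 341.38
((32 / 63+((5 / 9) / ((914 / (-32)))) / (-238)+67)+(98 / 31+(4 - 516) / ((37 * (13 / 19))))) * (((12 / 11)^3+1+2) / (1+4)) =702068252816899 / 16189716588045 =43.37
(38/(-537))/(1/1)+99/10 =52783/5370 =9.83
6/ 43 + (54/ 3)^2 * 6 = 83598/ 43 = 1944.14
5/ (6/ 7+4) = 1.03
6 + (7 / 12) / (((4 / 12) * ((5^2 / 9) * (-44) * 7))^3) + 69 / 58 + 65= 546143905809731 / 7565404000000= 72.19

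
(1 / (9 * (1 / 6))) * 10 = 20 / 3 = 6.67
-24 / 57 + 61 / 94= 407 / 1786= 0.23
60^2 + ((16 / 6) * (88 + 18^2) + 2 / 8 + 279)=59735 / 12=4977.92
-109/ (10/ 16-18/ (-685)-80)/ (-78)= -298660/ 16958409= -0.02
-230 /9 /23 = -10 /9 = -1.11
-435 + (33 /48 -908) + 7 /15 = -322043 /240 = -1341.85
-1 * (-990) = 990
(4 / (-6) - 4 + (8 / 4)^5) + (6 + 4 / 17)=1712 / 51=33.57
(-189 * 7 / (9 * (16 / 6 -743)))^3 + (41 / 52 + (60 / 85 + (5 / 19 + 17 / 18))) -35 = -53476765070965039 / 1656128576748204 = -32.29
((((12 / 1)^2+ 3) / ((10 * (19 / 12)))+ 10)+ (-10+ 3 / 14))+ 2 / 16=51197 / 5320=9.62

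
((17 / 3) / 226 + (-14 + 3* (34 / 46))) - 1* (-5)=-105377 / 15594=-6.76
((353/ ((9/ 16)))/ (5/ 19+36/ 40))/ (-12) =-44.96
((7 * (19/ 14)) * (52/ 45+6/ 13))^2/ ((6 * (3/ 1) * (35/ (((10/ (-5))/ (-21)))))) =80766169/ 2263818375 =0.04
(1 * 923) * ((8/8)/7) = 923/7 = 131.86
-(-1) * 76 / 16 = 19 / 4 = 4.75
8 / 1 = 8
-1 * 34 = -34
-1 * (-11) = 11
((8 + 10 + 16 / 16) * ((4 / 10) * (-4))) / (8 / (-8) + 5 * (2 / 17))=2584 / 35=73.83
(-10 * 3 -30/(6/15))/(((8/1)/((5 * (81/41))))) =-42525/328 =-129.65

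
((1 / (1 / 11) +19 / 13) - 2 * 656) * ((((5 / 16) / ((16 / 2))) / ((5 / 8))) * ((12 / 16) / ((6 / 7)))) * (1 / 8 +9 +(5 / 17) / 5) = -73852121 / 113152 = -652.68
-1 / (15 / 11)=-11 / 15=-0.73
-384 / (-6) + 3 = 67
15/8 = 1.88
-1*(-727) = 727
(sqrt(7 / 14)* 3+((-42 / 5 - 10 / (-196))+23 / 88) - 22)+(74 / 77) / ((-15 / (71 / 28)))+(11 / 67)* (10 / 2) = -25506625 / 866712+3* sqrt(2) / 2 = -27.31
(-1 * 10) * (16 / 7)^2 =-2560 / 49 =-52.24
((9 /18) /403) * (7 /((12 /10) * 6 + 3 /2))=35 /35061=0.00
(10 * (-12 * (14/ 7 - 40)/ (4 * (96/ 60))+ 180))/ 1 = 5025/ 2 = 2512.50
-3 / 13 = -0.23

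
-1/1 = -1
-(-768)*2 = 1536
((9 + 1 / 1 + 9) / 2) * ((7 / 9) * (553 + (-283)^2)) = 5362693 / 9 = 595854.78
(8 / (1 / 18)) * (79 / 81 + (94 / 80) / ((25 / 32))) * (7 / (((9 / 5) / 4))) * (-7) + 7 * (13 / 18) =-38870.50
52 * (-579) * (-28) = 843024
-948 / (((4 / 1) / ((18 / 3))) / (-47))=66834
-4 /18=-2 /9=-0.22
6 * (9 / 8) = 6.75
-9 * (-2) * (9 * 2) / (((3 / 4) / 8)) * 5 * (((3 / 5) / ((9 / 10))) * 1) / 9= 1280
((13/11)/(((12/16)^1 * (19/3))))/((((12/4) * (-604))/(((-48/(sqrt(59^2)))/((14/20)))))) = 2080/13033867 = 0.00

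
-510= -510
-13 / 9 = -1.44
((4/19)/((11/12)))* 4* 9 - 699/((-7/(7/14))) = 170283/2926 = 58.20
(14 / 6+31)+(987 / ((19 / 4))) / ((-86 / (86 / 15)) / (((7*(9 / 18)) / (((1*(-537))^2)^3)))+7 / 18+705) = 24603283727582271271556 / 738098511827468182917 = 33.33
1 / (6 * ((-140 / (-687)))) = 229 / 280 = 0.82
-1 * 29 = -29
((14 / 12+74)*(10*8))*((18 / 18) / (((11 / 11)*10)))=1804 / 3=601.33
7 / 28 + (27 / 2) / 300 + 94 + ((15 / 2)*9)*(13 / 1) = 194359 / 200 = 971.80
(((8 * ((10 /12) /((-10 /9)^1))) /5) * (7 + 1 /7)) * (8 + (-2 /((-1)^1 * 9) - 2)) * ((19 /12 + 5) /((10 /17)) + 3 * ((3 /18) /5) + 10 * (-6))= 2597.78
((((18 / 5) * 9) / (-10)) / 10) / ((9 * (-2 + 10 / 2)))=-0.01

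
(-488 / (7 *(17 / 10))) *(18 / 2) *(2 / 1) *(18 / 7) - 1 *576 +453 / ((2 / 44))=7491.90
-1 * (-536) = 536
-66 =-66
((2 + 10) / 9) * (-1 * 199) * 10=-7960 / 3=-2653.33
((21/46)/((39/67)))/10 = 0.08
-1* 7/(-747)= 7/747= 0.01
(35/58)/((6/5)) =175/348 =0.50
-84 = -84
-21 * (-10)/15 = 14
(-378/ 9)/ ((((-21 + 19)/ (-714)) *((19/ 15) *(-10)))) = 22491/ 19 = 1183.74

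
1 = 1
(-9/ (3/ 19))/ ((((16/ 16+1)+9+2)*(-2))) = 2.19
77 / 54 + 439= 23783 / 54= 440.43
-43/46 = -0.93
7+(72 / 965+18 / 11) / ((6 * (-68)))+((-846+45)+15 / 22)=-572635957 / 721820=-793.32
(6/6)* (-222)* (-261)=57942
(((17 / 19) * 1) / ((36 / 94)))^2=638401 / 116964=5.46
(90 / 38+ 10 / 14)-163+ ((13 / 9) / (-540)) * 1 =-103369069 / 646380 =-159.92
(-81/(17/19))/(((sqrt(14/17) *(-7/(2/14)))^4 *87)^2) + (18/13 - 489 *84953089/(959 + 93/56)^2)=-1818322280086245199078106775538734087/40395803103165515215575081759952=-45012.65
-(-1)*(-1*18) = -18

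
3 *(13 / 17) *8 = 312 / 17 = 18.35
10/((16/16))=10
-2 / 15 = -0.13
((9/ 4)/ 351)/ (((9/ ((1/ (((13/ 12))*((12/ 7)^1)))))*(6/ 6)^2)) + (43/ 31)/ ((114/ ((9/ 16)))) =621611/ 86003424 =0.01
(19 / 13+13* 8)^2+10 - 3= 1880824 / 169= 11129.14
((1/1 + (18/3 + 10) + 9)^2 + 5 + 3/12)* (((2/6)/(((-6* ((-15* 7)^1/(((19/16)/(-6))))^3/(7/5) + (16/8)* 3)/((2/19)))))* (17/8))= -16723325/210691029064608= -0.00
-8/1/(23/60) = -480/23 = -20.87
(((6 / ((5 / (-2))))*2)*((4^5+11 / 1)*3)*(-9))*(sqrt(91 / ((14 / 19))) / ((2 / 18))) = 603612*sqrt(494) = 13415947.17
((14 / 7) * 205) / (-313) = -410 / 313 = -1.31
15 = 15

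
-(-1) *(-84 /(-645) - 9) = -1907 /215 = -8.87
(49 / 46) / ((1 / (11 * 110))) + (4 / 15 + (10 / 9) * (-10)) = 1322801 / 1035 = 1278.07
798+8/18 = 7186/9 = 798.44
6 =6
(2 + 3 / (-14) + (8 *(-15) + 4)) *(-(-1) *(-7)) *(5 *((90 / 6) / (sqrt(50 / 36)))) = 71955 *sqrt(2) / 2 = 50879.87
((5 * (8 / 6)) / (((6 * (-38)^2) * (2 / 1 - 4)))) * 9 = -0.00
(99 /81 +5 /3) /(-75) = -26 /675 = -0.04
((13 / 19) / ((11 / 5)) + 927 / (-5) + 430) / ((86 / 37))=4734742 / 44935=105.37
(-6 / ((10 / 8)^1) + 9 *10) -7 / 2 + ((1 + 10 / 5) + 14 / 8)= 1729 / 20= 86.45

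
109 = 109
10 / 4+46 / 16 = 43 / 8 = 5.38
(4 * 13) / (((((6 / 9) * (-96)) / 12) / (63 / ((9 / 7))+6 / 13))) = -1929 / 4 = -482.25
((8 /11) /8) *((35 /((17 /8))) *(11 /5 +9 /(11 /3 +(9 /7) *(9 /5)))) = 162862 /29359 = 5.55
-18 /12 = -3 /2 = -1.50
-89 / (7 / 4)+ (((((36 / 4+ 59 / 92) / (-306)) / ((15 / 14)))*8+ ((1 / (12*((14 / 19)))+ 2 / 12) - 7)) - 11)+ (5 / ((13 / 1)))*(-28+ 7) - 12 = -88.89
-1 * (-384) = 384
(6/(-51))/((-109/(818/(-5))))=-1636/9265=-0.18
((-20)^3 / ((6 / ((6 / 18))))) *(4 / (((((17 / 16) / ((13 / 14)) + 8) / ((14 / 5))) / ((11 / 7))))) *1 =-7321600 / 8559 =-855.43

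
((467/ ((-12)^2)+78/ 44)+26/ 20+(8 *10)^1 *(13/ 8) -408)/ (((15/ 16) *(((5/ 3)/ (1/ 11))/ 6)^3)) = -464775624/ 45753125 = -10.16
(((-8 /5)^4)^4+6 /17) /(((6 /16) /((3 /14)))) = 19143960525699608 /18157958984375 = 1054.30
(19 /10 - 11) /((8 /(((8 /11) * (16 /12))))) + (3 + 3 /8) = 2999 /1320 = 2.27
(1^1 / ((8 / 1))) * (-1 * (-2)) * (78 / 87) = 13 / 58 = 0.22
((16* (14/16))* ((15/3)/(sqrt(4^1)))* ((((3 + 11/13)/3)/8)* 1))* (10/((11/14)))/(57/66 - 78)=-61250/66183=-0.93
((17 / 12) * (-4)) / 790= -17 / 2370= -0.01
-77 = -77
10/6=1.67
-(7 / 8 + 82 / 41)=-23 / 8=-2.88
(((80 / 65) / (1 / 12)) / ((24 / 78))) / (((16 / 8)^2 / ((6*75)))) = 5400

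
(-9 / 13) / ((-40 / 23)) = 207 / 520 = 0.40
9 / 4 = 2.25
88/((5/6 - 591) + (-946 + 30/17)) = -8976/156509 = -0.06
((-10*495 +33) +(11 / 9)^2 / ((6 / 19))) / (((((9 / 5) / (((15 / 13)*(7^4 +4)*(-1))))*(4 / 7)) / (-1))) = -77290877125 / 5832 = -13252893.88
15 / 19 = 0.79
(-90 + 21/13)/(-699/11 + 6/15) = 63195/45149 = 1.40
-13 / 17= -0.76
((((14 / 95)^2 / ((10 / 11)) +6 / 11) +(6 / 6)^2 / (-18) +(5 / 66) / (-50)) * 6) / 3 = 9154063 / 8934750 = 1.02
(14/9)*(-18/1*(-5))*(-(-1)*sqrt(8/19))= 280*sqrt(38)/19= 90.84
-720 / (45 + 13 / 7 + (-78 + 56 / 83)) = 209160 / 8851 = 23.63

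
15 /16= 0.94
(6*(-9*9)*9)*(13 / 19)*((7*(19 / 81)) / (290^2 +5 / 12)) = -58968 / 1009205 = -0.06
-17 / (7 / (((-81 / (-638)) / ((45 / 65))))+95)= -0.13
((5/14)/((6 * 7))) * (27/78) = 15/5096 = 0.00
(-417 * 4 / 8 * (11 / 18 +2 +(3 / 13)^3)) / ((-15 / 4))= 2884111 / 19773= 145.86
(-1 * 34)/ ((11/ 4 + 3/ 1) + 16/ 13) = -1768/ 363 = -4.87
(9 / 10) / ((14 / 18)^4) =59049 / 24010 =2.46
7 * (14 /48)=49 /24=2.04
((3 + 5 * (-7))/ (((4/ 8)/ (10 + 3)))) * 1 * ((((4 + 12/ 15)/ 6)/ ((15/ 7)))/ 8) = -2912/ 75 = -38.83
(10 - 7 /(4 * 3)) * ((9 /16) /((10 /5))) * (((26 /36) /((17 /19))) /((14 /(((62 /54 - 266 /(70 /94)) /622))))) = -1341598037 /15348372480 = -0.09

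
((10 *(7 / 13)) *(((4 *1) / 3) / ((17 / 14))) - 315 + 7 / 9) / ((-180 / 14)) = 2146298 / 89505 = 23.98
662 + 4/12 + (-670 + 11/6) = -35/6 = -5.83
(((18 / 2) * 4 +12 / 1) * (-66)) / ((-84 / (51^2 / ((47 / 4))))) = 2746656 / 329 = 8348.50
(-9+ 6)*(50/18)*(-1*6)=50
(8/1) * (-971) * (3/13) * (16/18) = -62144/39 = -1593.44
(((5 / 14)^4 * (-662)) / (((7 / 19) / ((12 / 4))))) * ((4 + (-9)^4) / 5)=-15482731875 / 134456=-115150.92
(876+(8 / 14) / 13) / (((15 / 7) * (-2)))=-7972 / 39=-204.41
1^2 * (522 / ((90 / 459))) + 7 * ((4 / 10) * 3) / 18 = 7988 / 3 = 2662.67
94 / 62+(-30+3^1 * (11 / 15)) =-26.28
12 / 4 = 3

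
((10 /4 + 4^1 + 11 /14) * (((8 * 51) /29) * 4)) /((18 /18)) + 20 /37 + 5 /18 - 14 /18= 6159777 /15022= 410.05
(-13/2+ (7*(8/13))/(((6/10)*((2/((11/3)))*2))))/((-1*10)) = -19/2340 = -0.01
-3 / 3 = -1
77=77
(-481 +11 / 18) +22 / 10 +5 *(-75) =-76787 / 90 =-853.19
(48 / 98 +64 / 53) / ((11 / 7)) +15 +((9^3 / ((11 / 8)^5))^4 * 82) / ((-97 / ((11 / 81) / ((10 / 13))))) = -794924452075604368549756309687813 / 11004660939835471386871085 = -72235251.63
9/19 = 0.47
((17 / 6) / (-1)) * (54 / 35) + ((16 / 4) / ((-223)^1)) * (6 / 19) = -4.38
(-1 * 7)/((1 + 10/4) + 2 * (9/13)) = -182/127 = -1.43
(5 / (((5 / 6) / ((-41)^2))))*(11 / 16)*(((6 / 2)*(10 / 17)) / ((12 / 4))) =277365 / 68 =4078.90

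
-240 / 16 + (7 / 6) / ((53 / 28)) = -14.38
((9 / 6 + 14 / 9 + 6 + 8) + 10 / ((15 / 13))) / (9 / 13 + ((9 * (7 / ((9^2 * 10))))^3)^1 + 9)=243769500 / 91858459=2.65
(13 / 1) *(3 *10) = 390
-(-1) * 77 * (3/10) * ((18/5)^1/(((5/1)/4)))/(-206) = -4158/12875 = -0.32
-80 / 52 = -20 / 13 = -1.54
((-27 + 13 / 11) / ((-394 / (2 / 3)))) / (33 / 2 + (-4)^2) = 568 / 422565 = 0.00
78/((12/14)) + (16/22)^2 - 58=4057/121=33.53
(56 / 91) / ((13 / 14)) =0.66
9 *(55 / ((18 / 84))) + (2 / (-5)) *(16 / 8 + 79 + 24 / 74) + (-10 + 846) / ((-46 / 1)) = 9613306 / 4255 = 2259.30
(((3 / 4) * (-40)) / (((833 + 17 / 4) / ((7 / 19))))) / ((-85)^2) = -168 / 91946795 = -0.00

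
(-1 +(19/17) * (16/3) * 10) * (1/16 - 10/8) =-56791/816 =-69.60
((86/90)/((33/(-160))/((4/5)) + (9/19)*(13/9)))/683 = 104576/31872195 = 0.00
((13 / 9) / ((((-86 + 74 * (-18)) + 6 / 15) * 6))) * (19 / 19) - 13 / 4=-1244009 / 382752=-3.25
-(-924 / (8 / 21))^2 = -23532201 / 4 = -5883050.25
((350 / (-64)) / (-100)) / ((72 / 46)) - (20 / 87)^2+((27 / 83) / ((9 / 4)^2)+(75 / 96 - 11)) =-1090658455 / 107217408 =-10.17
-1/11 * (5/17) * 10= -50/187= -0.27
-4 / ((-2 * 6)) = 1 / 3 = 0.33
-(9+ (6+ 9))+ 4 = -20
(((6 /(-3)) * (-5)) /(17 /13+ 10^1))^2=16900 /21609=0.78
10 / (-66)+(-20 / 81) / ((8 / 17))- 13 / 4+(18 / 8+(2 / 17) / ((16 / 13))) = -191533 / 121176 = -1.58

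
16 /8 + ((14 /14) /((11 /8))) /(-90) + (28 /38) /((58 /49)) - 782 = -212573519 /272745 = -779.39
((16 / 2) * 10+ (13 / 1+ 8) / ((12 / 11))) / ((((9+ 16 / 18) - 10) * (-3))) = 1191 / 4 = 297.75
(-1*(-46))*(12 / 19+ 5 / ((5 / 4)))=4048 / 19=213.05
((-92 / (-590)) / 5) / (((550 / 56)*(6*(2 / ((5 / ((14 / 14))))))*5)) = 322 / 1216875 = 0.00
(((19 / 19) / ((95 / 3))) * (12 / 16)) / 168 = 3 / 21280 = 0.00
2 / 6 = 1 / 3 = 0.33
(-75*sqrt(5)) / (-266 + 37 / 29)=725*sqrt(5) / 2559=0.63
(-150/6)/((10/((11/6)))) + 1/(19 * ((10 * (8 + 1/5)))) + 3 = -14795/9348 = -1.58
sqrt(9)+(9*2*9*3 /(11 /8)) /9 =465 /11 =42.27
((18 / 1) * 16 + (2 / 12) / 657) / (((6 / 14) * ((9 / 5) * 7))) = 5676485 / 106434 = 53.33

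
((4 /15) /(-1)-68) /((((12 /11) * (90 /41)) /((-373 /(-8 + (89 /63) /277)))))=-41751602816 /31391775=-1330.02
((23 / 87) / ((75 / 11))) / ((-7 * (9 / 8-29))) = 2024 / 10185525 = 0.00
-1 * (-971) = 971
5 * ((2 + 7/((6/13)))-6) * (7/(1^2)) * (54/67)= 315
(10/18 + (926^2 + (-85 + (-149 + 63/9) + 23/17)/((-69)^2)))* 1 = 69401576141/80937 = 857476.51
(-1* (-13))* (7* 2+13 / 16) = 3081 / 16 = 192.56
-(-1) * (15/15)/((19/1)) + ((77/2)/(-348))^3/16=5385782449/102494674944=0.05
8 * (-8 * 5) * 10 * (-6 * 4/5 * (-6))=-92160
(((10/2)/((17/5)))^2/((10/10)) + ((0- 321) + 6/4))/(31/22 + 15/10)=-2017631/18496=-109.08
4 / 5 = 0.80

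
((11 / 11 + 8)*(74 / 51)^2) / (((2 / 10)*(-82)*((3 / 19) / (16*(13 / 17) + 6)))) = -80634100 / 604299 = -133.43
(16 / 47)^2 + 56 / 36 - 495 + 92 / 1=-7978813 / 19881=-401.33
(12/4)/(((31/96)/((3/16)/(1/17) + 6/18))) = 1014/31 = 32.71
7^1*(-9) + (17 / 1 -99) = -145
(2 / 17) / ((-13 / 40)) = -80 / 221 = -0.36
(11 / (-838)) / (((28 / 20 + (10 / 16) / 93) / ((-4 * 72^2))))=193.49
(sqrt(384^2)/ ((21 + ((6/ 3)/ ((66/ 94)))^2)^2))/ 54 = 8433216/ 1005207025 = 0.01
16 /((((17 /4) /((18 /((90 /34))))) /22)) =2816 /5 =563.20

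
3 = 3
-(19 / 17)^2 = -361 / 289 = -1.25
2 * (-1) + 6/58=-55/29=-1.90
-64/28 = -16/7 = -2.29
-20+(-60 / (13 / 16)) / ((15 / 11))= -964 / 13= -74.15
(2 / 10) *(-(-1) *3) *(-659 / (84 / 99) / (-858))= 1977 / 3640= 0.54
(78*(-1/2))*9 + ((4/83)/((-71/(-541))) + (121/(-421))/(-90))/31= -2429489756357/6921858870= -350.99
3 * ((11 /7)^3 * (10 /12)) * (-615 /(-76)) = 4092825 /52136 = 78.50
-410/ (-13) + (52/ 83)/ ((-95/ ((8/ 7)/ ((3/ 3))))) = 22624542/ 717535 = 31.53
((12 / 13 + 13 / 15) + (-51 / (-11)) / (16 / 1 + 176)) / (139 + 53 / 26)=249011 / 19361760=0.01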